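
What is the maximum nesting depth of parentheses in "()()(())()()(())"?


Input: "()()(())()()(())"
Tracking depth:
  Position 0 '(': depth becomes 1
  Position 1 ')': depth becomes 0
  Position 2 '(': depth becomes 1
  Position 3 ')': depth becomes 0
  Position 4 '(': depth becomes 1
  Position 5 '(': depth becomes 2
  Position 6 ')': depth becomes 1
  Position 7 ')': depth becomes 0
  Position 8 '(': depth becomes 1
  Position 9 ')': depth becomes 0
  Position 10 '(': depth becomes 1
  Position 11 ')': depth becomes 0
  Position 12 '(': depth becomes 1
  Position 13 '(': depth becomes 2
  Position 14 ')': depth becomes 1
  Position 15 ')': depth becomes 0
Maximum depth reached: 2

2


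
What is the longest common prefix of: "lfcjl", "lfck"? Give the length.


Words: lfcjl, lfck
  Position 0: all 'l' => match
  Position 1: all 'f' => match
  Position 2: all 'c' => match
  Position 3: ('j', 'k') => mismatch, stop
LCP = "lfc" (length 3)

3


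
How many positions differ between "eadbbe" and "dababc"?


Comparing "eadbbe" and "dababc" position by position:
  Position 0: 'e' vs 'd' => DIFFER
  Position 1: 'a' vs 'a' => same
  Position 2: 'd' vs 'b' => DIFFER
  Position 3: 'b' vs 'a' => DIFFER
  Position 4: 'b' vs 'b' => same
  Position 5: 'e' vs 'c' => DIFFER
Positions that differ: 4

4


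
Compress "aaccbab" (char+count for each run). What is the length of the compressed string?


Input: aaccbab
Runs:
  'a' x 2 => "a2"
  'c' x 2 => "c2"
  'b' x 1 => "b1"
  'a' x 1 => "a1"
  'b' x 1 => "b1"
Compressed: "a2c2b1a1b1"
Compressed length: 10

10


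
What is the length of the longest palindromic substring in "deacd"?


Input: "deacd"
Checking substrings for palindromes:
  No multi-char palindromic substrings found
Longest palindromic substring: "d" with length 1

1


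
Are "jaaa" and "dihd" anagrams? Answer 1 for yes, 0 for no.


Strings: "jaaa", "dihd"
Sorted first:  aaaj
Sorted second: ddhi
Differ at position 0: 'a' vs 'd' => not anagrams

0


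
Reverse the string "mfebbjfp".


Input: mfebbjfp
Reading characters right to left:
  Position 7: 'p'
  Position 6: 'f'
  Position 5: 'j'
  Position 4: 'b'
  Position 3: 'b'
  Position 2: 'e'
  Position 1: 'f'
  Position 0: 'm'
Reversed: pfjbbefm

pfjbbefm


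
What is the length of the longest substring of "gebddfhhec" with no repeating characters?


Input: "gebddfhhec"
Sliding window (track last position of each char):
  Position 0 ('g'): window [0,0] length 1 -- new best
  Position 1 ('e'): window [0,1] length 2 -- new best
  Position 2 ('b'): window [0,2] length 3 -- new best
  Position 3 ('d'): window [0,3] length 4 -- new best
  Position 4 ('d'): repeat (last at 3), move window start to 4
  Position 4 ('d'): window [4,4] length 1
  Position 5 ('f'): window [4,5] length 2
  Position 6 ('h'): window [4,6] length 3
  Position 7 ('h'): repeat (last at 6), move window start to 7
  Position 7 ('h'): window [7,7] length 1
  Position 8 ('e'): window [7,8] length 2
  Position 9 ('c'): window [7,9] length 3
Longest substring with no repeats: "gebd" with length 4

4


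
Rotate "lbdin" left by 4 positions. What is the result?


Input: "lbdin", rotate left by 4
First 4 characters: "lbdi"
Remaining characters: "n"
Concatenate remaining + first: "n" + "lbdi" = "nlbdi"

nlbdi


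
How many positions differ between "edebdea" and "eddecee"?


Comparing "edebdea" and "eddecee" position by position:
  Position 0: 'e' vs 'e' => same
  Position 1: 'd' vs 'd' => same
  Position 2: 'e' vs 'd' => DIFFER
  Position 3: 'b' vs 'e' => DIFFER
  Position 4: 'd' vs 'c' => DIFFER
  Position 5: 'e' vs 'e' => same
  Position 6: 'a' vs 'e' => DIFFER
Positions that differ: 4

4


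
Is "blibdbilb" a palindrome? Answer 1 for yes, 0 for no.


Input: blibdbilb
Reversed: blibdbilb
  Compare pos 0 ('b') with pos 8 ('b'): match
  Compare pos 1 ('l') with pos 7 ('l'): match
  Compare pos 2 ('i') with pos 6 ('i'): match
  Compare pos 3 ('b') with pos 5 ('b'): match
Result: palindrome

1


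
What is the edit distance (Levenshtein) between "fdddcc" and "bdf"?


Computing edit distance: "fdddcc" -> "bdf"
DP table:
           b    d    f
      0    1    2    3
  f   1    1    2    2
  d   2    2    1    2
  d   3    3    2    2
  d   4    4    3    3
  c   5    5    4    4
  c   6    6    5    5
Edit distance = dp[6][3] = 5

5


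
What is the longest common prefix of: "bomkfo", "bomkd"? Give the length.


Words: bomkfo, bomkd
  Position 0: all 'b' => match
  Position 1: all 'o' => match
  Position 2: all 'm' => match
  Position 3: all 'k' => match
  Position 4: ('f', 'd') => mismatch, stop
LCP = "bomk" (length 4)

4


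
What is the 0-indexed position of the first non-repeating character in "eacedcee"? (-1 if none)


Input: eacedcee
Character frequencies:
  'a': 1
  'c': 2
  'd': 1
  'e': 4
Scanning left to right for freq == 1:
  Position 0 ('e'): freq=4, skip
  Position 1 ('a'): unique! => answer = 1

1


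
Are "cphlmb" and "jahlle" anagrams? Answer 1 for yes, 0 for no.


Strings: "cphlmb", "jahlle"
Sorted first:  bchlmp
Sorted second: aehjll
Differ at position 0: 'b' vs 'a' => not anagrams

0


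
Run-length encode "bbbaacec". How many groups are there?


Input: bbbaacec
Scanning for consecutive runs:
  Group 1: 'b' x 3 (positions 0-2)
  Group 2: 'a' x 2 (positions 3-4)
  Group 3: 'c' x 1 (positions 5-5)
  Group 4: 'e' x 1 (positions 6-6)
  Group 5: 'c' x 1 (positions 7-7)
Total groups: 5

5


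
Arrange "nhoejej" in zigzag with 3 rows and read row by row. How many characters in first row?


Zigzag "nhoejej" into 3 rows:
Placing characters:
  'n' => row 0
  'h' => row 1
  'o' => row 2
  'e' => row 1
  'j' => row 0
  'e' => row 1
  'j' => row 2
Rows:
  Row 0: "nj"
  Row 1: "hee"
  Row 2: "oj"
First row length: 2

2


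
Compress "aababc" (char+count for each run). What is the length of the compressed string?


Input: aababc
Runs:
  'a' x 2 => "a2"
  'b' x 1 => "b1"
  'a' x 1 => "a1"
  'b' x 1 => "b1"
  'c' x 1 => "c1"
Compressed: "a2b1a1b1c1"
Compressed length: 10

10


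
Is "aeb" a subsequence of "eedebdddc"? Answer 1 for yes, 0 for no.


Check if "aeb" is a subsequence of "eedebdddc"
Greedy scan:
  Position 0 ('e'): no match needed
  Position 1 ('e'): no match needed
  Position 2 ('d'): no match needed
  Position 3 ('e'): no match needed
  Position 4 ('b'): no match needed
  Position 5 ('d'): no match needed
  Position 6 ('d'): no match needed
  Position 7 ('d'): no match needed
  Position 8 ('c'): no match needed
Only matched 0/3 characters => not a subsequence

0


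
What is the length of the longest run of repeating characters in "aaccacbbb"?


Input: "aaccacbbb"
Scanning for longest run:
  Position 1 ('a'): continues run of 'a', length=2
  Position 2 ('c'): new char, reset run to 1
  Position 3 ('c'): continues run of 'c', length=2
  Position 4 ('a'): new char, reset run to 1
  Position 5 ('c'): new char, reset run to 1
  Position 6 ('b'): new char, reset run to 1
  Position 7 ('b'): continues run of 'b', length=2
  Position 8 ('b'): continues run of 'b', length=3
Longest run: 'b' with length 3

3


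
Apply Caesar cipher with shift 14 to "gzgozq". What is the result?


Caesar cipher: shift "gzgozq" by 14
  'g' (pos 6) + 14 = pos 20 = 'u'
  'z' (pos 25) + 14 = pos 13 = 'n'
  'g' (pos 6) + 14 = pos 20 = 'u'
  'o' (pos 14) + 14 = pos 2 = 'c'
  'z' (pos 25) + 14 = pos 13 = 'n'
  'q' (pos 16) + 14 = pos 4 = 'e'
Result: unucne

unucne


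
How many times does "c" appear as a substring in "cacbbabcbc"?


Searching for "c" in "cacbbabcbc"
Scanning each position:
  Position 0: "c" => MATCH
  Position 1: "a" => no
  Position 2: "c" => MATCH
  Position 3: "b" => no
  Position 4: "b" => no
  Position 5: "a" => no
  Position 6: "b" => no
  Position 7: "c" => MATCH
  Position 8: "b" => no
  Position 9: "c" => MATCH
Total occurrences: 4

4


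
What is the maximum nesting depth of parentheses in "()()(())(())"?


Input: "()()(())(())"
Tracking depth:
  Position 0 '(': depth becomes 1
  Position 1 ')': depth becomes 0
  Position 2 '(': depth becomes 1
  Position 3 ')': depth becomes 0
  Position 4 '(': depth becomes 1
  Position 5 '(': depth becomes 2
  Position 6 ')': depth becomes 1
  Position 7 ')': depth becomes 0
  Position 8 '(': depth becomes 1
  Position 9 '(': depth becomes 2
  Position 10 ')': depth becomes 1
  Position 11 ')': depth becomes 0
Maximum depth reached: 2

2


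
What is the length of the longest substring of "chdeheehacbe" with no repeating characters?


Input: "chdeheehacbe"
Sliding window (track last position of each char):
  Position 0 ('c'): window [0,0] length 1 -- new best
  Position 1 ('h'): window [0,1] length 2 -- new best
  Position 2 ('d'): window [0,2] length 3 -- new best
  Position 3 ('e'): window [0,3] length 4 -- new best
  Position 4 ('h'): repeat (last at 1), move window start to 2
  Position 4 ('h'): window [2,4] length 3
  Position 5 ('e'): repeat (last at 3), move window start to 4
  Position 5 ('e'): window [4,5] length 2
  Position 6 ('e'): repeat (last at 5), move window start to 6
  Position 6 ('e'): window [6,6] length 1
  Position 7 ('h'): window [6,7] length 2
  Position 8 ('a'): window [6,8] length 3
  Position 9 ('c'): window [6,9] length 4
  Position 10 ('b'): window [6,10] length 5 -- new best
  Position 11 ('e'): repeat (last at 6), move window start to 7
  Position 11 ('e'): window [7,11] length 5
Longest substring with no repeats: "ehacb" with length 5

5


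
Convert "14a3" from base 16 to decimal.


Input: "14a3" in base 16
Positional expansion:
  Digit '1' (value 1) x 16^3 = 4096
  Digit '4' (value 4) x 16^2 = 1024
  Digit 'a' (value 10) x 16^1 = 160
  Digit '3' (value 3) x 16^0 = 3
Sum = 5283

5283


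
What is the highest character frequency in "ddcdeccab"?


Input: ddcdeccab
Character counts:
  'a': 1
  'b': 1
  'c': 3
  'd': 3
  'e': 1
Maximum frequency: 3

3


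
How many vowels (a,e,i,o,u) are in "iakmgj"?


Input: iakmgj
Checking each character:
  'i' at position 0: vowel (running total: 1)
  'a' at position 1: vowel (running total: 2)
  'k' at position 2: consonant
  'm' at position 3: consonant
  'g' at position 4: consonant
  'j' at position 5: consonant
Total vowels: 2

2


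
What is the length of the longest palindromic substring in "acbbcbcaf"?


Input: "acbbcbcaf"
Checking substrings for palindromes:
  [1:5] "cbbc" (len 4) => palindrome
  [3:6] "bcb" (len 3) => palindrome
  [4:7] "cbc" (len 3) => palindrome
  [2:4] "bb" (len 2) => palindrome
Longest palindromic substring: "cbbc" with length 4

4


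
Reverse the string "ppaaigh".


Input: ppaaigh
Reading characters right to left:
  Position 6: 'h'
  Position 5: 'g'
  Position 4: 'i'
  Position 3: 'a'
  Position 2: 'a'
  Position 1: 'p'
  Position 0: 'p'
Reversed: hgiaapp

hgiaapp


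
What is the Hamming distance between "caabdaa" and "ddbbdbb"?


Comparing "caabdaa" and "ddbbdbb" position by position:
  Position 0: 'c' vs 'd' => differ
  Position 1: 'a' vs 'd' => differ
  Position 2: 'a' vs 'b' => differ
  Position 3: 'b' vs 'b' => same
  Position 4: 'd' vs 'd' => same
  Position 5: 'a' vs 'b' => differ
  Position 6: 'a' vs 'b' => differ
Total differences (Hamming distance): 5

5


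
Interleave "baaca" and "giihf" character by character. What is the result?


Interleaving "baaca" and "giihf":
  Position 0: 'b' from first, 'g' from second => "bg"
  Position 1: 'a' from first, 'i' from second => "ai"
  Position 2: 'a' from first, 'i' from second => "ai"
  Position 3: 'c' from first, 'h' from second => "ch"
  Position 4: 'a' from first, 'f' from second => "af"
Result: bgaiaichaf

bgaiaichaf


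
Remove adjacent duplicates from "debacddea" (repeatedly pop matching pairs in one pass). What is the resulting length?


Input: debacddea
Stack-based adjacent duplicate removal:
  Read 'd': push. Stack: d
  Read 'e': push. Stack: de
  Read 'b': push. Stack: deb
  Read 'a': push. Stack: deba
  Read 'c': push. Stack: debac
  Read 'd': push. Stack: debacd
  Read 'd': matches stack top 'd' => pop. Stack: debac
  Read 'e': push. Stack: debace
  Read 'a': push. Stack: debacea
Final stack: "debacea" (length 7)

7


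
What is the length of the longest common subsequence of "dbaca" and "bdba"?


LCS of "dbaca" and "bdba"
DP table:
           b    d    b    a
      0    0    0    0    0
  d   0    0    1    1    1
  b   0    1    1    2    2
  a   0    1    1    2    3
  c   0    1    1    2    3
  a   0    1    1    2    3
LCS length = dp[5][4] = 3

3


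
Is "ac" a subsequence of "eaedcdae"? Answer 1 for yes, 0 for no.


Check if "ac" is a subsequence of "eaedcdae"
Greedy scan:
  Position 0 ('e'): no match needed
  Position 1 ('a'): matches sub[0] = 'a'
  Position 2 ('e'): no match needed
  Position 3 ('d'): no match needed
  Position 4 ('c'): matches sub[1] = 'c'
  Position 5 ('d'): no match needed
  Position 6 ('a'): no match needed
  Position 7 ('e'): no match needed
All 2 characters matched => is a subsequence

1


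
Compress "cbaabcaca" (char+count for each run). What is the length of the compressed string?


Input: cbaabcaca
Runs:
  'c' x 1 => "c1"
  'b' x 1 => "b1"
  'a' x 2 => "a2"
  'b' x 1 => "b1"
  'c' x 1 => "c1"
  'a' x 1 => "a1"
  'c' x 1 => "c1"
  'a' x 1 => "a1"
Compressed: "c1b1a2b1c1a1c1a1"
Compressed length: 16

16


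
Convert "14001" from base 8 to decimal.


Input: "14001" in base 8
Positional expansion:
  Digit '1' (value 1) x 8^4 = 4096
  Digit '4' (value 4) x 8^3 = 2048
  Digit '0' (value 0) x 8^2 = 0
  Digit '0' (value 0) x 8^1 = 0
  Digit '1' (value 1) x 8^0 = 1
Sum = 6145

6145


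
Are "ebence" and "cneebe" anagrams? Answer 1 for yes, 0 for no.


Strings: "ebence", "cneebe"
Sorted first:  bceeen
Sorted second: bceeen
Sorted forms match => anagrams

1


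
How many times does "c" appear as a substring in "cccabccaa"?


Searching for "c" in "cccabccaa"
Scanning each position:
  Position 0: "c" => MATCH
  Position 1: "c" => MATCH
  Position 2: "c" => MATCH
  Position 3: "a" => no
  Position 4: "b" => no
  Position 5: "c" => MATCH
  Position 6: "c" => MATCH
  Position 7: "a" => no
  Position 8: "a" => no
Total occurrences: 5

5


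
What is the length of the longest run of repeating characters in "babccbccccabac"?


Input: "babccbccccabac"
Scanning for longest run:
  Position 1 ('a'): new char, reset run to 1
  Position 2 ('b'): new char, reset run to 1
  Position 3 ('c'): new char, reset run to 1
  Position 4 ('c'): continues run of 'c', length=2
  Position 5 ('b'): new char, reset run to 1
  Position 6 ('c'): new char, reset run to 1
  Position 7 ('c'): continues run of 'c', length=2
  Position 8 ('c'): continues run of 'c', length=3
  Position 9 ('c'): continues run of 'c', length=4
  Position 10 ('a'): new char, reset run to 1
  Position 11 ('b'): new char, reset run to 1
  Position 12 ('a'): new char, reset run to 1
  Position 13 ('c'): new char, reset run to 1
Longest run: 'c' with length 4

4


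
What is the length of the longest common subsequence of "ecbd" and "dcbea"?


LCS of "ecbd" and "dcbea"
DP table:
           d    c    b    e    a
      0    0    0    0    0    0
  e   0    0    0    0    1    1
  c   0    0    1    1    1    1
  b   0    0    1    2    2    2
  d   0    1    1    2    2    2
LCS length = dp[4][5] = 2

2


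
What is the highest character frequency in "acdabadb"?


Input: acdabadb
Character counts:
  'a': 3
  'b': 2
  'c': 1
  'd': 2
Maximum frequency: 3

3


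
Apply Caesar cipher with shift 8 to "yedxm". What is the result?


Caesar cipher: shift "yedxm" by 8
  'y' (pos 24) + 8 = pos 6 = 'g'
  'e' (pos 4) + 8 = pos 12 = 'm'
  'd' (pos 3) + 8 = pos 11 = 'l'
  'x' (pos 23) + 8 = pos 5 = 'f'
  'm' (pos 12) + 8 = pos 20 = 'u'
Result: gmlfu

gmlfu


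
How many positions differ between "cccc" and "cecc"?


Comparing "cccc" and "cecc" position by position:
  Position 0: 'c' vs 'c' => same
  Position 1: 'c' vs 'e' => DIFFER
  Position 2: 'c' vs 'c' => same
  Position 3: 'c' vs 'c' => same
Positions that differ: 1

1


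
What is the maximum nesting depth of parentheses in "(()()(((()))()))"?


Input: "(()()(((()))()))"
Tracking depth:
  Position 0 '(': depth becomes 1
  Position 1 '(': depth becomes 2
  Position 2 ')': depth becomes 1
  Position 3 '(': depth becomes 2
  Position 4 ')': depth becomes 1
  Position 5 '(': depth becomes 2
  Position 6 '(': depth becomes 3
  Position 7 '(': depth becomes 4
  Position 8 '(': depth becomes 5
  Position 9 ')': depth becomes 4
  Position 10 ')': depth becomes 3
  Position 11 ')': depth becomes 2
  Position 12 '(': depth becomes 3
  Position 13 ')': depth becomes 2
  Position 14 ')': depth becomes 1
  Position 15 ')': depth becomes 0
Maximum depth reached: 5

5


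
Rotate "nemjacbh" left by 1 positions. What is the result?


Input: "nemjacbh", rotate left by 1
First 1 characters: "n"
Remaining characters: "emjacbh"
Concatenate remaining + first: "emjacbh" + "n" = "emjacbhn"

emjacbhn


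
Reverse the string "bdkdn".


Input: bdkdn
Reading characters right to left:
  Position 4: 'n'
  Position 3: 'd'
  Position 2: 'k'
  Position 1: 'd'
  Position 0: 'b'
Reversed: ndkdb

ndkdb


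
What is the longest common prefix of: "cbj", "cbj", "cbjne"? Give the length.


Words: cbj, cbj, cbjne
  Position 0: all 'c' => match
  Position 1: all 'b' => match
  Position 2: all 'j' => match
LCP = "cbj" (length 3)

3


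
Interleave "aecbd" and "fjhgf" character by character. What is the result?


Interleaving "aecbd" and "fjhgf":
  Position 0: 'a' from first, 'f' from second => "af"
  Position 1: 'e' from first, 'j' from second => "ej"
  Position 2: 'c' from first, 'h' from second => "ch"
  Position 3: 'b' from first, 'g' from second => "bg"
  Position 4: 'd' from first, 'f' from second => "df"
Result: afejchbgdf

afejchbgdf


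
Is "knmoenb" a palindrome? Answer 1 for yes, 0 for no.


Input: knmoenb
Reversed: bneomnk
  Compare pos 0 ('k') with pos 6 ('b'): MISMATCH
  Compare pos 1 ('n') with pos 5 ('n'): match
  Compare pos 2 ('m') with pos 4 ('e'): MISMATCH
Result: not a palindrome

0


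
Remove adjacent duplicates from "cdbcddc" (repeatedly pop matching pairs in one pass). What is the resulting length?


Input: cdbcddc
Stack-based adjacent duplicate removal:
  Read 'c': push. Stack: c
  Read 'd': push. Stack: cd
  Read 'b': push. Stack: cdb
  Read 'c': push. Stack: cdbc
  Read 'd': push. Stack: cdbcd
  Read 'd': matches stack top 'd' => pop. Stack: cdbc
  Read 'c': matches stack top 'c' => pop. Stack: cdb
Final stack: "cdb" (length 3)

3


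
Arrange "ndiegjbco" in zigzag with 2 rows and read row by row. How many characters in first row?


Zigzag "ndiegjbco" into 2 rows:
Placing characters:
  'n' => row 0
  'd' => row 1
  'i' => row 0
  'e' => row 1
  'g' => row 0
  'j' => row 1
  'b' => row 0
  'c' => row 1
  'o' => row 0
Rows:
  Row 0: "nigbo"
  Row 1: "dejc"
First row length: 5

5


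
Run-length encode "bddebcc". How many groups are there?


Input: bddebcc
Scanning for consecutive runs:
  Group 1: 'b' x 1 (positions 0-0)
  Group 2: 'd' x 2 (positions 1-2)
  Group 3: 'e' x 1 (positions 3-3)
  Group 4: 'b' x 1 (positions 4-4)
  Group 5: 'c' x 2 (positions 5-6)
Total groups: 5

5


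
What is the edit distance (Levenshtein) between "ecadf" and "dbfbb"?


Computing edit distance: "ecadf" -> "dbfbb"
DP table:
           d    b    f    b    b
      0    1    2    3    4    5
  e   1    1    2    3    4    5
  c   2    2    2    3    4    5
  a   3    3    3    3    4    5
  d   4    3    4    4    4    5
  f   5    4    4    4    5    5
Edit distance = dp[5][5] = 5

5


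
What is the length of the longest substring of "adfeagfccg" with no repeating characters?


Input: "adfeagfccg"
Sliding window (track last position of each char):
  Position 0 ('a'): window [0,0] length 1 -- new best
  Position 1 ('d'): window [0,1] length 2 -- new best
  Position 2 ('f'): window [0,2] length 3 -- new best
  Position 3 ('e'): window [0,3] length 4 -- new best
  Position 4 ('a'): repeat (last at 0), move window start to 1
  Position 4 ('a'): window [1,4] length 4
  Position 5 ('g'): window [1,5] length 5 -- new best
  Position 6 ('f'): repeat (last at 2), move window start to 3
  Position 6 ('f'): window [3,6] length 4
  Position 7 ('c'): window [3,7] length 5
  Position 8 ('c'): repeat (last at 7), move window start to 8
  Position 8 ('c'): window [8,8] length 1
  Position 9 ('g'): window [8,9] length 2
Longest substring with no repeats: "dfeag" with length 5

5


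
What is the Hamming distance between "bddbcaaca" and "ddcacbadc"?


Comparing "bddbcaaca" and "ddcacbadc" position by position:
  Position 0: 'b' vs 'd' => differ
  Position 1: 'd' vs 'd' => same
  Position 2: 'd' vs 'c' => differ
  Position 3: 'b' vs 'a' => differ
  Position 4: 'c' vs 'c' => same
  Position 5: 'a' vs 'b' => differ
  Position 6: 'a' vs 'a' => same
  Position 7: 'c' vs 'd' => differ
  Position 8: 'a' vs 'c' => differ
Total differences (Hamming distance): 6

6


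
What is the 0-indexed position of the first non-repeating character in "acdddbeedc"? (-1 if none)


Input: acdddbeedc
Character frequencies:
  'a': 1
  'b': 1
  'c': 2
  'd': 4
  'e': 2
Scanning left to right for freq == 1:
  Position 0 ('a'): unique! => answer = 0

0


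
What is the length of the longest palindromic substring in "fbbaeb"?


Input: "fbbaeb"
Checking substrings for palindromes:
  [1:3] "bb" (len 2) => palindrome
Longest palindromic substring: "bb" with length 2

2


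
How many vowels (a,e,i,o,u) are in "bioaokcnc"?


Input: bioaokcnc
Checking each character:
  'b' at position 0: consonant
  'i' at position 1: vowel (running total: 1)
  'o' at position 2: vowel (running total: 2)
  'a' at position 3: vowel (running total: 3)
  'o' at position 4: vowel (running total: 4)
  'k' at position 5: consonant
  'c' at position 6: consonant
  'n' at position 7: consonant
  'c' at position 8: consonant
Total vowels: 4

4


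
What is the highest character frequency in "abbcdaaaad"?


Input: abbcdaaaad
Character counts:
  'a': 5
  'b': 2
  'c': 1
  'd': 2
Maximum frequency: 5

5


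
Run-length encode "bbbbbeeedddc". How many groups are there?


Input: bbbbbeeedddc
Scanning for consecutive runs:
  Group 1: 'b' x 5 (positions 0-4)
  Group 2: 'e' x 3 (positions 5-7)
  Group 3: 'd' x 3 (positions 8-10)
  Group 4: 'c' x 1 (positions 11-11)
Total groups: 4

4


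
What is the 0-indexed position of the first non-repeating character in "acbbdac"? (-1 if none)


Input: acbbdac
Character frequencies:
  'a': 2
  'b': 2
  'c': 2
  'd': 1
Scanning left to right for freq == 1:
  Position 0 ('a'): freq=2, skip
  Position 1 ('c'): freq=2, skip
  Position 2 ('b'): freq=2, skip
  Position 3 ('b'): freq=2, skip
  Position 4 ('d'): unique! => answer = 4

4


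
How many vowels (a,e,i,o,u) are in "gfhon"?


Input: gfhon
Checking each character:
  'g' at position 0: consonant
  'f' at position 1: consonant
  'h' at position 2: consonant
  'o' at position 3: vowel (running total: 1)
  'n' at position 4: consonant
Total vowels: 1

1


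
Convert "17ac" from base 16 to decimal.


Input: "17ac" in base 16
Positional expansion:
  Digit '1' (value 1) x 16^3 = 4096
  Digit '7' (value 7) x 16^2 = 1792
  Digit 'a' (value 10) x 16^1 = 160
  Digit 'c' (value 12) x 16^0 = 12
Sum = 6060

6060


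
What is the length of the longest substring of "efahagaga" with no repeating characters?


Input: "efahagaga"
Sliding window (track last position of each char):
  Position 0 ('e'): window [0,0] length 1 -- new best
  Position 1 ('f'): window [0,1] length 2 -- new best
  Position 2 ('a'): window [0,2] length 3 -- new best
  Position 3 ('h'): window [0,3] length 4 -- new best
  Position 4 ('a'): repeat (last at 2), move window start to 3
  Position 4 ('a'): window [3,4] length 2
  Position 5 ('g'): window [3,5] length 3
  Position 6 ('a'): repeat (last at 4), move window start to 5
  Position 6 ('a'): window [5,6] length 2
  Position 7 ('g'): repeat (last at 5), move window start to 6
  Position 7 ('g'): window [6,7] length 2
  Position 8 ('a'): repeat (last at 6), move window start to 7
  Position 8 ('a'): window [7,8] length 2
Longest substring with no repeats: "efah" with length 4

4


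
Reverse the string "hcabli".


Input: hcabli
Reading characters right to left:
  Position 5: 'i'
  Position 4: 'l'
  Position 3: 'b'
  Position 2: 'a'
  Position 1: 'c'
  Position 0: 'h'
Reversed: ilbach

ilbach


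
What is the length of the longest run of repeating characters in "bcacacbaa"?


Input: "bcacacbaa"
Scanning for longest run:
  Position 1 ('c'): new char, reset run to 1
  Position 2 ('a'): new char, reset run to 1
  Position 3 ('c'): new char, reset run to 1
  Position 4 ('a'): new char, reset run to 1
  Position 5 ('c'): new char, reset run to 1
  Position 6 ('b'): new char, reset run to 1
  Position 7 ('a'): new char, reset run to 1
  Position 8 ('a'): continues run of 'a', length=2
Longest run: 'a' with length 2

2


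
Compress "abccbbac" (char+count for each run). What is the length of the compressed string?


Input: abccbbac
Runs:
  'a' x 1 => "a1"
  'b' x 1 => "b1"
  'c' x 2 => "c2"
  'b' x 2 => "b2"
  'a' x 1 => "a1"
  'c' x 1 => "c1"
Compressed: "a1b1c2b2a1c1"
Compressed length: 12

12


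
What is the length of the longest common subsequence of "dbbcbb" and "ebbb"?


LCS of "dbbcbb" and "ebbb"
DP table:
           e    b    b    b
      0    0    0    0    0
  d   0    0    0    0    0
  b   0    0    1    1    1
  b   0    0    1    2    2
  c   0    0    1    2    2
  b   0    0    1    2    3
  b   0    0    1    2    3
LCS length = dp[6][4] = 3

3


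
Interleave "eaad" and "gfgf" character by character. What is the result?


Interleaving "eaad" and "gfgf":
  Position 0: 'e' from first, 'g' from second => "eg"
  Position 1: 'a' from first, 'f' from second => "af"
  Position 2: 'a' from first, 'g' from second => "ag"
  Position 3: 'd' from first, 'f' from second => "df"
Result: egafagdf

egafagdf


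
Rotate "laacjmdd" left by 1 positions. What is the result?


Input: "laacjmdd", rotate left by 1
First 1 characters: "l"
Remaining characters: "aacjmdd"
Concatenate remaining + first: "aacjmdd" + "l" = "aacjmddl"

aacjmddl


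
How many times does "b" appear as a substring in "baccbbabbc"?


Searching for "b" in "baccbbabbc"
Scanning each position:
  Position 0: "b" => MATCH
  Position 1: "a" => no
  Position 2: "c" => no
  Position 3: "c" => no
  Position 4: "b" => MATCH
  Position 5: "b" => MATCH
  Position 6: "a" => no
  Position 7: "b" => MATCH
  Position 8: "b" => MATCH
  Position 9: "c" => no
Total occurrences: 5

5


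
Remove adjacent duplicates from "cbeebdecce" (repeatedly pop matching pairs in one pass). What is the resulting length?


Input: cbeebdecce
Stack-based adjacent duplicate removal:
  Read 'c': push. Stack: c
  Read 'b': push. Stack: cb
  Read 'e': push. Stack: cbe
  Read 'e': matches stack top 'e' => pop. Stack: cb
  Read 'b': matches stack top 'b' => pop. Stack: c
  Read 'd': push. Stack: cd
  Read 'e': push. Stack: cde
  Read 'c': push. Stack: cdec
  Read 'c': matches stack top 'c' => pop. Stack: cde
  Read 'e': matches stack top 'e' => pop. Stack: cd
Final stack: "cd" (length 2)

2


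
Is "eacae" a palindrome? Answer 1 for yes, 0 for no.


Input: eacae
Reversed: eacae
  Compare pos 0 ('e') with pos 4 ('e'): match
  Compare pos 1 ('a') with pos 3 ('a'): match
Result: palindrome

1


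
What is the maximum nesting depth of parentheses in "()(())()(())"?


Input: "()(())()(())"
Tracking depth:
  Position 0 '(': depth becomes 1
  Position 1 ')': depth becomes 0
  Position 2 '(': depth becomes 1
  Position 3 '(': depth becomes 2
  Position 4 ')': depth becomes 1
  Position 5 ')': depth becomes 0
  Position 6 '(': depth becomes 1
  Position 7 ')': depth becomes 0
  Position 8 '(': depth becomes 1
  Position 9 '(': depth becomes 2
  Position 10 ')': depth becomes 1
  Position 11 ')': depth becomes 0
Maximum depth reached: 2

2


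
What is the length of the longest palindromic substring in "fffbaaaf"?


Input: "fffbaaaf"
Checking substrings for palindromes:
  [0:3] "fff" (len 3) => palindrome
  [4:7] "aaa" (len 3) => palindrome
  [0:2] "ff" (len 2) => palindrome
  [1:3] "ff" (len 2) => palindrome
  [4:6] "aa" (len 2) => palindrome
  [5:7] "aa" (len 2) => palindrome
Longest palindromic substring: "fff" with length 3

3


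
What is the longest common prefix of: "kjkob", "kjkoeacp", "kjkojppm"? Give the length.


Words: kjkob, kjkoeacp, kjkojppm
  Position 0: all 'k' => match
  Position 1: all 'j' => match
  Position 2: all 'k' => match
  Position 3: all 'o' => match
  Position 4: ('b', 'e', 'j') => mismatch, stop
LCP = "kjko" (length 4)

4


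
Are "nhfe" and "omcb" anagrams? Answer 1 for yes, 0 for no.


Strings: "nhfe", "omcb"
Sorted first:  efhn
Sorted second: bcmo
Differ at position 0: 'e' vs 'b' => not anagrams

0


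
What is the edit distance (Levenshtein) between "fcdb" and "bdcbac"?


Computing edit distance: "fcdb" -> "bdcbac"
DP table:
           b    d    c    b    a    c
      0    1    2    3    4    5    6
  f   1    1    2    3    4    5    6
  c   2    2    2    2    3    4    5
  d   3    3    2    3    3    4    5
  b   4    3    3    3    3    4    5
Edit distance = dp[4][6] = 5

5


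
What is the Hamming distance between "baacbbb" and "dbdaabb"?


Comparing "baacbbb" and "dbdaabb" position by position:
  Position 0: 'b' vs 'd' => differ
  Position 1: 'a' vs 'b' => differ
  Position 2: 'a' vs 'd' => differ
  Position 3: 'c' vs 'a' => differ
  Position 4: 'b' vs 'a' => differ
  Position 5: 'b' vs 'b' => same
  Position 6: 'b' vs 'b' => same
Total differences (Hamming distance): 5

5


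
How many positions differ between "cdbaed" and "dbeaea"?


Comparing "cdbaed" and "dbeaea" position by position:
  Position 0: 'c' vs 'd' => DIFFER
  Position 1: 'd' vs 'b' => DIFFER
  Position 2: 'b' vs 'e' => DIFFER
  Position 3: 'a' vs 'a' => same
  Position 4: 'e' vs 'e' => same
  Position 5: 'd' vs 'a' => DIFFER
Positions that differ: 4

4


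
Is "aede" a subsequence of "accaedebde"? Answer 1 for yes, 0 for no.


Check if "aede" is a subsequence of "accaedebde"
Greedy scan:
  Position 0 ('a'): matches sub[0] = 'a'
  Position 1 ('c'): no match needed
  Position 2 ('c'): no match needed
  Position 3 ('a'): no match needed
  Position 4 ('e'): matches sub[1] = 'e'
  Position 5 ('d'): matches sub[2] = 'd'
  Position 6 ('e'): matches sub[3] = 'e'
  Position 7 ('b'): no match needed
  Position 8 ('d'): no match needed
  Position 9 ('e'): no match needed
All 4 characters matched => is a subsequence

1


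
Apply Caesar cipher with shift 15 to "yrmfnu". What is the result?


Caesar cipher: shift "yrmfnu" by 15
  'y' (pos 24) + 15 = pos 13 = 'n'
  'r' (pos 17) + 15 = pos 6 = 'g'
  'm' (pos 12) + 15 = pos 1 = 'b'
  'f' (pos 5) + 15 = pos 20 = 'u'
  'n' (pos 13) + 15 = pos 2 = 'c'
  'u' (pos 20) + 15 = pos 9 = 'j'
Result: ngbucj

ngbucj


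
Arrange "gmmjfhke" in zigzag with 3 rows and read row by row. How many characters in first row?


Zigzag "gmmjfhke" into 3 rows:
Placing characters:
  'g' => row 0
  'm' => row 1
  'm' => row 2
  'j' => row 1
  'f' => row 0
  'h' => row 1
  'k' => row 2
  'e' => row 1
Rows:
  Row 0: "gf"
  Row 1: "mjhe"
  Row 2: "mk"
First row length: 2

2


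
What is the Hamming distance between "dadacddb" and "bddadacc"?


Comparing "dadacddb" and "bddadacc" position by position:
  Position 0: 'd' vs 'b' => differ
  Position 1: 'a' vs 'd' => differ
  Position 2: 'd' vs 'd' => same
  Position 3: 'a' vs 'a' => same
  Position 4: 'c' vs 'd' => differ
  Position 5: 'd' vs 'a' => differ
  Position 6: 'd' vs 'c' => differ
  Position 7: 'b' vs 'c' => differ
Total differences (Hamming distance): 6

6


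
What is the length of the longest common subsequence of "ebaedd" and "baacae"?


LCS of "ebaedd" and "baacae"
DP table:
           b    a    a    c    a    e
      0    0    0    0    0    0    0
  e   0    0    0    0    0    0    1
  b   0    1    1    1    1    1    1
  a   0    1    2    2    2    2    2
  e   0    1    2    2    2    2    3
  d   0    1    2    2    2    2    3
  d   0    1    2    2    2    2    3
LCS length = dp[6][6] = 3

3


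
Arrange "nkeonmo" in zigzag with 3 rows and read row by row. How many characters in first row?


Zigzag "nkeonmo" into 3 rows:
Placing characters:
  'n' => row 0
  'k' => row 1
  'e' => row 2
  'o' => row 1
  'n' => row 0
  'm' => row 1
  'o' => row 2
Rows:
  Row 0: "nn"
  Row 1: "kom"
  Row 2: "eo"
First row length: 2

2


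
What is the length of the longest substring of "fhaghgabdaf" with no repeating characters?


Input: "fhaghgabdaf"
Sliding window (track last position of each char):
  Position 0 ('f'): window [0,0] length 1 -- new best
  Position 1 ('h'): window [0,1] length 2 -- new best
  Position 2 ('a'): window [0,2] length 3 -- new best
  Position 3 ('g'): window [0,3] length 4 -- new best
  Position 4 ('h'): repeat (last at 1), move window start to 2
  Position 4 ('h'): window [2,4] length 3
  Position 5 ('g'): repeat (last at 3), move window start to 4
  Position 5 ('g'): window [4,5] length 2
  Position 6 ('a'): window [4,6] length 3
  Position 7 ('b'): window [4,7] length 4
  Position 8 ('d'): window [4,8] length 5 -- new best
  Position 9 ('a'): repeat (last at 6), move window start to 7
  Position 9 ('a'): window [7,9] length 3
  Position 10 ('f'): window [7,10] length 4
Longest substring with no repeats: "hgabd" with length 5

5


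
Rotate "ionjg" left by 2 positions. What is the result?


Input: "ionjg", rotate left by 2
First 2 characters: "io"
Remaining characters: "njg"
Concatenate remaining + first: "njg" + "io" = "njgio"

njgio


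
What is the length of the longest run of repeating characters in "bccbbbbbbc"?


Input: "bccbbbbbbc"
Scanning for longest run:
  Position 1 ('c'): new char, reset run to 1
  Position 2 ('c'): continues run of 'c', length=2
  Position 3 ('b'): new char, reset run to 1
  Position 4 ('b'): continues run of 'b', length=2
  Position 5 ('b'): continues run of 'b', length=3
  Position 6 ('b'): continues run of 'b', length=4
  Position 7 ('b'): continues run of 'b', length=5
  Position 8 ('b'): continues run of 'b', length=6
  Position 9 ('c'): new char, reset run to 1
Longest run: 'b' with length 6

6


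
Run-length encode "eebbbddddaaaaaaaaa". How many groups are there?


Input: eebbbddddaaaaaaaaa
Scanning for consecutive runs:
  Group 1: 'e' x 2 (positions 0-1)
  Group 2: 'b' x 3 (positions 2-4)
  Group 3: 'd' x 4 (positions 5-8)
  Group 4: 'a' x 9 (positions 9-17)
Total groups: 4

4


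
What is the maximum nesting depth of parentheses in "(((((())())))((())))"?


Input: "(((((())())))((())))"
Tracking depth:
  Position 0 '(': depth becomes 1
  Position 1 '(': depth becomes 2
  Position 2 '(': depth becomes 3
  Position 3 '(': depth becomes 4
  Position 4 '(': depth becomes 5
  Position 5 '(': depth becomes 6
  Position 6 ')': depth becomes 5
  Position 7 ')': depth becomes 4
  Position 8 '(': depth becomes 5
  Position 9 ')': depth becomes 4
  Position 10 ')': depth becomes 3
  Position 11 ')': depth becomes 2
  Position 12 ')': depth becomes 1
  Position 13 '(': depth becomes 2
  Position 14 '(': depth becomes 3
  Position 15 '(': depth becomes 4
  Position 16 ')': depth becomes 3
  Position 17 ')': depth becomes 2
  Position 18 ')': depth becomes 1
  Position 19 ')': depth becomes 0
Maximum depth reached: 6

6


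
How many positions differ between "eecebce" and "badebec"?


Comparing "eecebce" and "badebec" position by position:
  Position 0: 'e' vs 'b' => DIFFER
  Position 1: 'e' vs 'a' => DIFFER
  Position 2: 'c' vs 'd' => DIFFER
  Position 3: 'e' vs 'e' => same
  Position 4: 'b' vs 'b' => same
  Position 5: 'c' vs 'e' => DIFFER
  Position 6: 'e' vs 'c' => DIFFER
Positions that differ: 5

5


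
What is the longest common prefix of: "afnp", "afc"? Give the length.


Words: afnp, afc
  Position 0: all 'a' => match
  Position 1: all 'f' => match
  Position 2: ('n', 'c') => mismatch, stop
LCP = "af" (length 2)

2


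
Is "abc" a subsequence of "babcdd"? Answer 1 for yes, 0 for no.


Check if "abc" is a subsequence of "babcdd"
Greedy scan:
  Position 0 ('b'): no match needed
  Position 1 ('a'): matches sub[0] = 'a'
  Position 2 ('b'): matches sub[1] = 'b'
  Position 3 ('c'): matches sub[2] = 'c'
  Position 4 ('d'): no match needed
  Position 5 ('d'): no match needed
All 3 characters matched => is a subsequence

1


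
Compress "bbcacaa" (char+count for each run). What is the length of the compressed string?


Input: bbcacaa
Runs:
  'b' x 2 => "b2"
  'c' x 1 => "c1"
  'a' x 1 => "a1"
  'c' x 1 => "c1"
  'a' x 2 => "a2"
Compressed: "b2c1a1c1a2"
Compressed length: 10

10


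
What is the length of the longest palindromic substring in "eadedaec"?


Input: "eadedaec"
Checking substrings for palindromes:
  [0:7] "eadedae" (len 7) => palindrome
  [1:6] "adeda" (len 5) => palindrome
  [2:5] "ded" (len 3) => palindrome
Longest palindromic substring: "eadedae" with length 7

7


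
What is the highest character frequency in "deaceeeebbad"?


Input: deaceeeebbad
Character counts:
  'a': 2
  'b': 2
  'c': 1
  'd': 2
  'e': 5
Maximum frequency: 5

5


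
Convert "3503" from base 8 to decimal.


Input: "3503" in base 8
Positional expansion:
  Digit '3' (value 3) x 8^3 = 1536
  Digit '5' (value 5) x 8^2 = 320
  Digit '0' (value 0) x 8^1 = 0
  Digit '3' (value 3) x 8^0 = 3
Sum = 1859

1859


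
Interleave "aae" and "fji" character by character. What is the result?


Interleaving "aae" and "fji":
  Position 0: 'a' from first, 'f' from second => "af"
  Position 1: 'a' from first, 'j' from second => "aj"
  Position 2: 'e' from first, 'i' from second => "ei"
Result: afajei

afajei


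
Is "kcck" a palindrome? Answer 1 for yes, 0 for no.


Input: kcck
Reversed: kcck
  Compare pos 0 ('k') with pos 3 ('k'): match
  Compare pos 1 ('c') with pos 2 ('c'): match
Result: palindrome

1


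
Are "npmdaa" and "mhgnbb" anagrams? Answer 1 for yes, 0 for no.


Strings: "npmdaa", "mhgnbb"
Sorted first:  aadmnp
Sorted second: bbghmn
Differ at position 0: 'a' vs 'b' => not anagrams

0


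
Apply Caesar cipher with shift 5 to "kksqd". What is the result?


Caesar cipher: shift "kksqd" by 5
  'k' (pos 10) + 5 = pos 15 = 'p'
  'k' (pos 10) + 5 = pos 15 = 'p'
  's' (pos 18) + 5 = pos 23 = 'x'
  'q' (pos 16) + 5 = pos 21 = 'v'
  'd' (pos 3) + 5 = pos 8 = 'i'
Result: ppxvi

ppxvi


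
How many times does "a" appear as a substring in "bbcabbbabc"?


Searching for "a" in "bbcabbbabc"
Scanning each position:
  Position 0: "b" => no
  Position 1: "b" => no
  Position 2: "c" => no
  Position 3: "a" => MATCH
  Position 4: "b" => no
  Position 5: "b" => no
  Position 6: "b" => no
  Position 7: "a" => MATCH
  Position 8: "b" => no
  Position 9: "c" => no
Total occurrences: 2

2


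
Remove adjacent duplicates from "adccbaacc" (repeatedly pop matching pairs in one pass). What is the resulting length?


Input: adccbaacc
Stack-based adjacent duplicate removal:
  Read 'a': push. Stack: a
  Read 'd': push. Stack: ad
  Read 'c': push. Stack: adc
  Read 'c': matches stack top 'c' => pop. Stack: ad
  Read 'b': push. Stack: adb
  Read 'a': push. Stack: adba
  Read 'a': matches stack top 'a' => pop. Stack: adb
  Read 'c': push. Stack: adbc
  Read 'c': matches stack top 'c' => pop. Stack: adb
Final stack: "adb" (length 3)

3


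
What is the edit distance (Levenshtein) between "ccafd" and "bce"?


Computing edit distance: "ccafd" -> "bce"
DP table:
           b    c    e
      0    1    2    3
  c   1    1    1    2
  c   2    2    1    2
  a   3    3    2    2
  f   4    4    3    3
  d   5    5    4    4
Edit distance = dp[5][3] = 4

4


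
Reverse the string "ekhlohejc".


Input: ekhlohejc
Reading characters right to left:
  Position 8: 'c'
  Position 7: 'j'
  Position 6: 'e'
  Position 5: 'h'
  Position 4: 'o'
  Position 3: 'l'
  Position 2: 'h'
  Position 1: 'k'
  Position 0: 'e'
Reversed: cjeholhke

cjeholhke
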